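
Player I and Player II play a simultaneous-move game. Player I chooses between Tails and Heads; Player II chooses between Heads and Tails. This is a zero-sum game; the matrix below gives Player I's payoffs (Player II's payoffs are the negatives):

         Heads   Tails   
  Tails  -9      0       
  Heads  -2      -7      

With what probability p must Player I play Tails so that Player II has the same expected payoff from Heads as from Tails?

p = 5/14

Player II's indifference between Heads and Tails determines Player I's mixing probability p:
  Player II's payoff from Heads: p·9 + (1−p)·2 = 7p + 2
  Player II's payoff from Tails: p·0 + (1−p)·7 = -7p + 7
  7p + 2 = -7p + 7  ⇒  14p = 5  ⇒  p = 5/14.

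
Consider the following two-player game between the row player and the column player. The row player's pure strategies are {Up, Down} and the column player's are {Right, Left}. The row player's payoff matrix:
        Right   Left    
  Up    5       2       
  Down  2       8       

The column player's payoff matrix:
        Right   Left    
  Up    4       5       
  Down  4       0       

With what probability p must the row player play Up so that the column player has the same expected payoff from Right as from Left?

For the column player to be willing to mix, the column player must be indifferent between Right and Left, which pins down the row player's mix.
  the column player's payoff to Right: p·4 + (1−p)·4 = 4
  the column player's payoff to Left: p·5 + (1−p)·0 = 5p
  4 = 5p  ⇒  -5p = -4  ⇒  p = 4/5.

p = 4/5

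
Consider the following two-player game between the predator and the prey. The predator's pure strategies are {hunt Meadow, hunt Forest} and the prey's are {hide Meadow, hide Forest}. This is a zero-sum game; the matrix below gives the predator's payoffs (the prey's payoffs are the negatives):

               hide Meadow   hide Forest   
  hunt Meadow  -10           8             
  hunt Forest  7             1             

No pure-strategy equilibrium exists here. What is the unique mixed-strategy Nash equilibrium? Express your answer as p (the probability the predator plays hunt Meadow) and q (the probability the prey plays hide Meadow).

p = 1/4, q = 7/24

For the prey to be willing to mix, the prey must be indifferent between hide Meadow and hide Forest, which pins down the predator's mix.
  the prey's payoff to hide Meadow: p·10 + (1−p)·(-7) = 17p - 7
  the prey's payoff to hide Forest: p·(-8) + (1−p)·(-1) = -7p - 1
  17p - 7 = -7p - 1  ⇒  24p = 6  ⇒  p = 1/4.
Set the predator's expected payoff from hunt Meadow equal to that from hunt Forest:
  the predator's payoff from hunt Meadow: q·(-10) + (1−q)·8 = -18q + 8
  the predator's payoff from hunt Forest: q·7 + (1−q)·1 = 6q + 1
  -18q + 8 = 6q + 1  ⇒  -24q = -7  ⇒  q = 7/24.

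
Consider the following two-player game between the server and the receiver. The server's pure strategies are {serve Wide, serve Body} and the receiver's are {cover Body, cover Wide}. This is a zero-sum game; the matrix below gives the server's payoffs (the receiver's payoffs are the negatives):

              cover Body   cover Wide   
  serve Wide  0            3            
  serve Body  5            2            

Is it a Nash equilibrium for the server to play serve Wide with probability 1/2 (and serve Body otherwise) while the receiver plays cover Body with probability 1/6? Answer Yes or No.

Yes

Check the receiver's indifference given the server's mix p = 1/2:
  payoff from cover Body = -5/2; payoff from cover Wide = -5/2 — equal.
Check the server's indifference given the receiver's mix q = 1/6:
  payoff from serve Wide = 5/2; payoff from serve Body = 5/2 — equal.
Both players are indifferent, so neither can profitably deviate.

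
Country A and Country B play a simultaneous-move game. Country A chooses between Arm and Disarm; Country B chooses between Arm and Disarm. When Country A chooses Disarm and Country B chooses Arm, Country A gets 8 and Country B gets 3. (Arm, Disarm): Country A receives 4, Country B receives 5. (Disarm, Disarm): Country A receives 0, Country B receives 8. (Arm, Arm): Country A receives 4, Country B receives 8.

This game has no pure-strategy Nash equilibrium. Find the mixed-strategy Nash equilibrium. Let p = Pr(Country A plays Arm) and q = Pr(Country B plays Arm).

For Country B to be willing to mix, Country B must be indifferent between Arm and Disarm, which pins down Country A's mix.
  Country B's payoff from Arm: p·8 + (1−p)·3 = 5p + 3
  Country B's payoff from Disarm: p·5 + (1−p)·8 = -3p + 8
  5p + 3 = -3p + 8  ⇒  8p = 5  ⇒  p = 5/8.
In a mixed equilibrium Country A is indifferent between Arm and Disarm; this condition fixes q.
  Country A's payoff from Arm: q·4 + (1−q)·4 = 4
  Country A's payoff from Disarm: q·8 + (1−q)·0 = 8q
  4 = 8q  ⇒  -8q = -4  ⇒  q = 1/2.

p = 5/8, q = 1/2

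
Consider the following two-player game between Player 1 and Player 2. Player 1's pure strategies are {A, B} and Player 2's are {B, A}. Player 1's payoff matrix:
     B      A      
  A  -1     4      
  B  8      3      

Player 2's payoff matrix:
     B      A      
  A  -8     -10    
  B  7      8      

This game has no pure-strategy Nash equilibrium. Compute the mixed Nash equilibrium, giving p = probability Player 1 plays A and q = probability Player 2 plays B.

Set Player 2's expected payoff from B equal to that from A:
  Player 2's payoff to B: p·(-8) + (1−p)·7 = -15p + 7
  Player 2's payoff to A: p·(-10) + (1−p)·8 = -18p + 8
  -15p + 7 = -18p + 8  ⇒  3p = 1  ⇒  p = 1/3.
Player 1's indifference between A and B determines Player 2's mixing probability q:
  Player 1's payoff from A: q·(-1) + (1−q)·4 = -5q + 4
  Player 1's payoff from B: q·8 + (1−q)·3 = 5q + 3
  -5q + 4 = 5q + 3  ⇒  -10q = -1  ⇒  q = 1/10.

p = 1/3, q = 1/10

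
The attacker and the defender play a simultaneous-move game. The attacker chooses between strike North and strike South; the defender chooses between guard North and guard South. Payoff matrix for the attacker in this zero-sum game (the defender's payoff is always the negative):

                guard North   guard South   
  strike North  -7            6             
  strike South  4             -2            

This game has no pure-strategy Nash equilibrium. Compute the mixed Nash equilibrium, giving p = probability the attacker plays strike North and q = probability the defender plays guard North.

p = 6/19, q = 8/19

For the defender to be willing to mix, the defender must be indifferent between guard North and guard South, which pins down the attacker's mix.
  the defender's payoff to guard North: p·7 + (1−p)·(-4) = 11p - 4
  the defender's payoff to guard South: p·(-6) + (1−p)·2 = -8p + 2
  11p - 4 = -8p + 2  ⇒  19p = 6  ⇒  p = 6/19.
In a mixed equilibrium the attacker is indifferent between strike North and strike South; this condition fixes q.
  the attacker's payoff to strike North: q·(-7) + (1−q)·6 = -13q + 6
  the attacker's payoff to strike South: q·4 + (1−q)·(-2) = 6q - 2
  -13q + 6 = 6q - 2  ⇒  -19q = -8  ⇒  q = 8/19.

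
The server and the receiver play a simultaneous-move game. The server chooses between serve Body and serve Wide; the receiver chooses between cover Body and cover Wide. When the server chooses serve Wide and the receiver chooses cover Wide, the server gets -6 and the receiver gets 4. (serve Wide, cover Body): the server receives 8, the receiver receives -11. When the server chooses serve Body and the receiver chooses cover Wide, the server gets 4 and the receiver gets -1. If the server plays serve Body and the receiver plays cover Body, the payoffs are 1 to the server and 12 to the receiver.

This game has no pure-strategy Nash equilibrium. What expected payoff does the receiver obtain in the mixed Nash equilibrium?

For the receiver to be willing to mix, the receiver must be indifferent between cover Body and cover Wide, which pins down the server's mix.
  the receiver's payoff to cover Body: p·12 + (1−p)·(-11) = 23p - 11
  the receiver's payoff to cover Wide: p·(-1) + (1−p)·4 = -5p + 4
  23p - 11 = -5p + 4  ⇒  28p = 15  ⇒  p = 15/28.
At equilibrium the receiver is indifferent across columns, so the receiver's payoff equals the payoff from cover Body: (15/28)·12 + (13/28)·(-11) = 37/28.

37/28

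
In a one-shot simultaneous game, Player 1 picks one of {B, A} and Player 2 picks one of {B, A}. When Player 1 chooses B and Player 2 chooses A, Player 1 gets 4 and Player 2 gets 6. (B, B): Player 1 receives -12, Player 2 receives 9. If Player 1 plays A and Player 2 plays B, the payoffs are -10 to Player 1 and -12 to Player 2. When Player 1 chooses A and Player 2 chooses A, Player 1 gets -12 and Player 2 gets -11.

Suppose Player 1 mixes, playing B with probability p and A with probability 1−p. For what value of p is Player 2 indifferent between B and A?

p = 1/4

In a mixed equilibrium Player 2 is indifferent between B and A; this condition fixes p.
  Player 2's payoff from B: p·9 + (1−p)·(-12) = 21p - 12
  Player 2's payoff from A: p·6 + (1−p)·(-11) = 17p - 11
  21p - 12 = 17p - 11  ⇒  4p = 1  ⇒  p = 1/4.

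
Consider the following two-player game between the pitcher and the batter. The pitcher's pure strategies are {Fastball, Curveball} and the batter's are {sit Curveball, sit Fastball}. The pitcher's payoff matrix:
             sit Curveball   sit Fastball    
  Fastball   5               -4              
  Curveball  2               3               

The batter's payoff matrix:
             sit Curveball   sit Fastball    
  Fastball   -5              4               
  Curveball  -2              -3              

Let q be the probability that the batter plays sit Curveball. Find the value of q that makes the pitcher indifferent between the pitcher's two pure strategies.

In a mixed equilibrium the pitcher is indifferent between Fastball and Curveball; this condition fixes q.
  the pitcher's payoff to Fastball: q·5 + (1−q)·(-4) = 9q - 4
  the pitcher's payoff to Curveball: q·2 + (1−q)·3 = -q + 3
  9q - 4 = -q + 3  ⇒  10q = 7  ⇒  q = 7/10.

q = 7/10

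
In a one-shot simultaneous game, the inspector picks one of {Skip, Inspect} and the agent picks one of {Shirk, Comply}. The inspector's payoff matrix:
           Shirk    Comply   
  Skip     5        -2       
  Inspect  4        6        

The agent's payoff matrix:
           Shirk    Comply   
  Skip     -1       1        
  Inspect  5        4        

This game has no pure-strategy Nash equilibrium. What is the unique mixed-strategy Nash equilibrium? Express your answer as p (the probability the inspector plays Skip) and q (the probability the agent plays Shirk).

p = 1/3, q = 8/9

In a mixed equilibrium the agent is indifferent between Shirk and Comply; this condition fixes p.
  the agent's payoff from Shirk: p·(-1) + (1−p)·5 = -6p + 5
  the agent's payoff from Comply: p·1 + (1−p)·4 = -3p + 4
  -6p + 5 = -3p + 4  ⇒  -3p = -1  ⇒  p = 1/3.
For the inspector to be willing to mix, the inspector must be indifferent between Skip and Inspect, which pins down the agent's mix.
  the inspector's payoff from Skip: q·5 + (1−q)·(-2) = 7q - 2
  the inspector's payoff from Inspect: q·4 + (1−q)·6 = -2q + 6
  7q - 2 = -2q + 6  ⇒  9q = 8  ⇒  q = 8/9.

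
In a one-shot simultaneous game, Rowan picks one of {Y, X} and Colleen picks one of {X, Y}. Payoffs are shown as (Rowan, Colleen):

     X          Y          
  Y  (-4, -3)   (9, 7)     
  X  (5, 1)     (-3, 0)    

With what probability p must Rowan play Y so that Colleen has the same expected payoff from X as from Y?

p = 1/11

In a mixed equilibrium Colleen is indifferent between X and Y; this condition fixes p.
  Colleen's payoff from X: p·(-3) + (1−p)·1 = -4p + 1
  Colleen's payoff from Y: p·7 + (1−p)·0 = 7p
  -4p + 1 = 7p  ⇒  -11p = -1  ⇒  p = 1/11.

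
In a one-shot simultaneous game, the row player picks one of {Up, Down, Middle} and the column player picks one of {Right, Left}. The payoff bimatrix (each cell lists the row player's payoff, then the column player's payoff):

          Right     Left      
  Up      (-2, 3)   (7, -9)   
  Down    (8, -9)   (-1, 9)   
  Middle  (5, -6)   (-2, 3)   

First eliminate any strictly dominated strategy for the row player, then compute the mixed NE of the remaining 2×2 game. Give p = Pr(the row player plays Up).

The row player's strategy Middle is strictly dominated by Down: 8 > 5 and -1 > -2. Eliminate Middle.
The column player's indifference between Right and Left determines the row player's mixing probability p:
  the column player's payoff to Right: p·3 + (1−p)·(-9) = 12p - 9
  the column player's payoff to Left: p·(-9) + (1−p)·9 = -18p + 9
  12p - 9 = -18p + 9  ⇒  30p = 18  ⇒  p = 3/5.

p = 3/5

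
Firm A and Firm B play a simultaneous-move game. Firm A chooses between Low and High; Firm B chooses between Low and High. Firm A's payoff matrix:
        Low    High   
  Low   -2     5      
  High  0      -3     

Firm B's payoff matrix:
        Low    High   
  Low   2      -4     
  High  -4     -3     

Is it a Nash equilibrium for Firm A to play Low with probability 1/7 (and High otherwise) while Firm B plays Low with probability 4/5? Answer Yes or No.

Check Firm B's indifference given Firm A's mix p = 1/7:
  payoff from Low = -22/7; payoff from High = -22/7 — equal.
Check Firm A's indifference given Firm B's mix q = 4/5:
  payoff from Low = -3/5; payoff from High = -3/5 — equal.
Both players are indifferent, so neither can profitably deviate.

Yes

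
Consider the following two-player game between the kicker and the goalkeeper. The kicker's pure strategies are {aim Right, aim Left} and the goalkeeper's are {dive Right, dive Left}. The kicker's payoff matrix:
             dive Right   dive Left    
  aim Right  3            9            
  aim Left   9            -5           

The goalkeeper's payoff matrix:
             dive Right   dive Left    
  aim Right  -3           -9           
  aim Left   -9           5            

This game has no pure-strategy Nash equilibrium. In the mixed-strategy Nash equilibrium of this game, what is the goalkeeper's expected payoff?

The goalkeeper's indifference between dive Right and dive Left determines the kicker's mixing probability p:
  the goalkeeper's expected payoff from dive Right: p·(-3) + (1−p)·(-9) = 6p - 9
  the goalkeeper's expected payoff from dive Left: p·(-9) + (1−p)·5 = -14p + 5
  6p - 9 = -14p + 5  ⇒  20p = 14  ⇒  p = 7/10.
At equilibrium the goalkeeper is indifferent across columns, so the goalkeeper's payoff equals the payoff from dive Right: (7/10)·(-3) + (3/10)·(-9) = -24/5.

-24/5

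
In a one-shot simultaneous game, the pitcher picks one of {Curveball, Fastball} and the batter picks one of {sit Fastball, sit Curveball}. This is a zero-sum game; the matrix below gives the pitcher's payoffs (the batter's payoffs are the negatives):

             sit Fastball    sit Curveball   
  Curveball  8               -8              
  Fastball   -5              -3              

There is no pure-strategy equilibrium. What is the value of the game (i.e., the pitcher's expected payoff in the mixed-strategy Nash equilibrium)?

Set the pitcher's expected payoff from Curveball equal to that from Fastball:
  the pitcher's payoff from Curveball: q·8 + (1−q)·(-8) = 16q - 8
  the pitcher's payoff from Fastball: q·(-5) + (1−q)·(-3) = -2q - 3
  16q - 8 = -2q - 3  ⇒  18q = 5  ⇒  q = 5/18.
The value is the pitcher's expected payoff against this mix (using Curveball): (5/18)·8 + (13/18)·(-8) = -32/9.

v = -32/9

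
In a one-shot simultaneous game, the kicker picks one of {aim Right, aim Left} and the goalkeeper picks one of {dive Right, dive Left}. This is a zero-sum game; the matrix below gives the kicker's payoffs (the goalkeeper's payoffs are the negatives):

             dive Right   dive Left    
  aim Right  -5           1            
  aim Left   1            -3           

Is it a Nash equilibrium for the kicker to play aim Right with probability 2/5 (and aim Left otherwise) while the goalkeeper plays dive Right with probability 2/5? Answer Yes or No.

Yes

Check the goalkeeper's indifference given the kicker's mix p = 2/5:
  payoff from dive Right = 7/5; payoff from dive Left = 7/5 — equal.
Check the kicker's indifference given the goalkeeper's mix q = 2/5:
  payoff from aim Right = -7/5; payoff from aim Left = -7/5 — equal.
Both players are indifferent, so neither can profitably deviate.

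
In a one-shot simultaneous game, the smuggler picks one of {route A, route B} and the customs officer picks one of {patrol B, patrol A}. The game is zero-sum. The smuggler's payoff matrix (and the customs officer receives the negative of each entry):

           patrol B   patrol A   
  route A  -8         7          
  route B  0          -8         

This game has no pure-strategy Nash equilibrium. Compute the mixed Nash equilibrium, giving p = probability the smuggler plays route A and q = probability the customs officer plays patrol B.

p = 8/23, q = 15/23

The smuggler's mix must leave the customs officer indifferent between patrol B and patrol A.
  the customs officer's payoff to patrol B: p·8 + (1−p)·0 = 8p
  the customs officer's payoff to patrol A: p·(-7) + (1−p)·8 = -15p + 8
  8p = -15p + 8  ⇒  23p = 8  ⇒  p = 8/23.
For the smuggler to be willing to mix, the smuggler must be indifferent between route A and route B, which pins down the customs officer's mix.
  the smuggler's payoff to route A: q·(-8) + (1−q)·7 = -15q + 7
  the smuggler's payoff to route B: q·0 + (1−q)·(-8) = 8q - 8
  -15q + 7 = 8q - 8  ⇒  -23q = -15  ⇒  q = 15/23.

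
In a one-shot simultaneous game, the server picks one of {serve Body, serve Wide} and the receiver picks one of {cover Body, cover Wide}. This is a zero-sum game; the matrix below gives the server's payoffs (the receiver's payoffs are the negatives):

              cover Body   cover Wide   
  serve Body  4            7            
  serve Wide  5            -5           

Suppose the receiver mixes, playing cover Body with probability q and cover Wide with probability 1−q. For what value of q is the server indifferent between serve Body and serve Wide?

Set the server's expected payoff from serve Body equal to that from serve Wide:
  the server's payoff from serve Body: q·4 + (1−q)·7 = -3q + 7
  the server's payoff from serve Wide: q·5 + (1−q)·(-5) = 10q - 5
  -3q + 7 = 10q - 5  ⇒  -13q = -12  ⇒  q = 12/13.

q = 12/13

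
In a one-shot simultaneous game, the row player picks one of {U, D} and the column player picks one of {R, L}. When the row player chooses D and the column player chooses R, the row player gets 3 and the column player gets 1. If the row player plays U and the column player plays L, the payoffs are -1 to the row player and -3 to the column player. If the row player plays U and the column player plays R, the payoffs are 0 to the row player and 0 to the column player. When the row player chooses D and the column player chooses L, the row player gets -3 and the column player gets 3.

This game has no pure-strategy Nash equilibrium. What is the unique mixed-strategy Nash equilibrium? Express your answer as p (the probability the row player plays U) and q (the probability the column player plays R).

The column player's indifference between R and L determines the row player's mixing probability p:
  the column player's expected payoff from R: p·0 + (1−p)·1 = -p + 1
  the column player's expected payoff from L: p·(-3) + (1−p)·3 = -6p + 3
  -p + 1 = -6p + 3  ⇒  5p = 2  ⇒  p = 2/5.
In a mixed equilibrium the row player is indifferent between U and D; this condition fixes q.
  the row player's payoff from U: q·0 + (1−q)·(-1) = q - 1
  the row player's payoff from D: q·3 + (1−q)·(-3) = 6q - 3
  q - 1 = 6q - 3  ⇒  -5q = -2  ⇒  q = 2/5.

p = 2/5, q = 2/5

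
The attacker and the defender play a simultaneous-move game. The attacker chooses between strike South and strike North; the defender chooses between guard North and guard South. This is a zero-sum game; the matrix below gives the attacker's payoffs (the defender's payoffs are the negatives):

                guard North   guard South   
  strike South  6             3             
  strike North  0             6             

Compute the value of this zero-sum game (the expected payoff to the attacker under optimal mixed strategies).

In a mixed equilibrium the attacker is indifferent between strike South and strike North; this condition fixes q.
  the attacker's payoff from strike South: q·6 + (1−q)·3 = 3q + 3
  the attacker's payoff from strike North: q·0 + (1−q)·6 = -6q + 6
  3q + 3 = -6q + 6  ⇒  9q = 3  ⇒  q = 1/3.
The value is the attacker's expected payoff against this mix (using strike South): (1/3)·6 + (2/3)·3 = 4.

v = 4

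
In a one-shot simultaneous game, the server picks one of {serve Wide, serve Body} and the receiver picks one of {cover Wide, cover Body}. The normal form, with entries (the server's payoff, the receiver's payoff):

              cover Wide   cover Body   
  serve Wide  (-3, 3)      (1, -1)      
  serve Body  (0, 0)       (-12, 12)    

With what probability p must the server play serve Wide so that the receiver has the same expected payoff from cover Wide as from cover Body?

p = 3/4

Set the receiver's expected payoff from cover Wide equal to that from cover Body:
  the receiver's payoff from cover Wide: p·3 + (1−p)·0 = 3p
  the receiver's payoff from cover Body: p·(-1) + (1−p)·12 = -13p + 12
  3p = -13p + 12  ⇒  16p = 12  ⇒  p = 3/4.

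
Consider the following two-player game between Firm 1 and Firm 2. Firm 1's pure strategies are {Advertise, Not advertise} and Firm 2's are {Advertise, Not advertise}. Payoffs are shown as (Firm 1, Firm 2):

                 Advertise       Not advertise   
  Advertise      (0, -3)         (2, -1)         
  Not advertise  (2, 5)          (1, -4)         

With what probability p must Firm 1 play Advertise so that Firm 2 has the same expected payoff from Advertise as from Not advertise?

p = 9/11

For Firm 2 to be willing to mix, Firm 2 must be indifferent between Advertise and Not advertise, which pins down Firm 1's mix.
  Firm 2's expected payoff from Advertise: p·(-3) + (1−p)·5 = -8p + 5
  Firm 2's expected payoff from Not advertise: p·(-1) + (1−p)·(-4) = 3p - 4
  -8p + 5 = 3p - 4  ⇒  -11p = -9  ⇒  p = 9/11.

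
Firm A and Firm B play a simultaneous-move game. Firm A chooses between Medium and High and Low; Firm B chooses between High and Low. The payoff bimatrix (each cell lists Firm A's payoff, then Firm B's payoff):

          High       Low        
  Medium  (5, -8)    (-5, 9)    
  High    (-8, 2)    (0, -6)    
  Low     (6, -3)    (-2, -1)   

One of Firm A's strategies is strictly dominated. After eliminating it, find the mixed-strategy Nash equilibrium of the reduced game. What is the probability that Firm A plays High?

p = 1/5

Firm A's strategy Medium is strictly dominated by Low: 6 > 5 and -2 > -5. Eliminate Medium.
Firm A's mix must leave Firm B indifferent between High and Low.
  Firm B's expected payoff from High: p·2 + (1−p)·(-3) = 5p - 3
  Firm B's expected payoff from Low: p·(-6) + (1−p)·(-1) = -5p - 1
  5p - 3 = -5p - 1  ⇒  10p = 2  ⇒  p = 1/5.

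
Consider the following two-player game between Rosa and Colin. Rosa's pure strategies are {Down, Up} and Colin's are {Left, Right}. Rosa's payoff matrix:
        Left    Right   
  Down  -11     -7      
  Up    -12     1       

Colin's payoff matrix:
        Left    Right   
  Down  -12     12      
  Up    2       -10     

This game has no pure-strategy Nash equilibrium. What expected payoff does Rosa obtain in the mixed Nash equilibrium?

-95/9

Colin's mix must leave Rosa indifferent between Down and Up.
  Rosa's payoff to Down: q·(-11) + (1−q)·(-7) = -4q - 7
  Rosa's payoff to Up: q·(-12) + (1−q)·1 = -13q + 1
  -4q - 7 = -13q + 1  ⇒  9q = 8  ⇒  q = 8/9.
At equilibrium Rosa is indifferent across rows, so Rosa's payoff equals the payoff from Down: (8/9)·(-11) + (1/9)·(-7) = -95/9.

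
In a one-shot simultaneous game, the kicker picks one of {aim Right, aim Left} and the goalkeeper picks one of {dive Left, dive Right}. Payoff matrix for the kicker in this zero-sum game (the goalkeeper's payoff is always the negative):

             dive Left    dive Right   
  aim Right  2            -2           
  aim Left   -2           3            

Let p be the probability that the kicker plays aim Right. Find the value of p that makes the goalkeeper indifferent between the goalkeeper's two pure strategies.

In a mixed equilibrium the goalkeeper is indifferent between dive Left and dive Right; this condition fixes p.
  the goalkeeper's payoff to dive Left: p·(-2) + (1−p)·2 = -4p + 2
  the goalkeeper's payoff to dive Right: p·2 + (1−p)·(-3) = 5p - 3
  -4p + 2 = 5p - 3  ⇒  -9p = -5  ⇒  p = 5/9.

p = 5/9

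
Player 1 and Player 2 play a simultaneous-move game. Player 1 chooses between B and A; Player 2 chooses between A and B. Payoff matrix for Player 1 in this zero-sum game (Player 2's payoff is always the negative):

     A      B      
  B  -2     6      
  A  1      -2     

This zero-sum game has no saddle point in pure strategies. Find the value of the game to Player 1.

Player 1's indifference between B and A determines Player 2's mixing probability q:
  Player 1's payoff from B: q·(-2) + (1−q)·6 = -8q + 6
  Player 1's payoff from A: q·1 + (1−q)·(-2) = 3q - 2
  -8q + 6 = 3q - 2  ⇒  -11q = -8  ⇒  q = 8/11.
The value is Player 1's expected payoff against this mix (using B): (8/11)·(-2) + (3/11)·6 = 2/11.

v = 2/11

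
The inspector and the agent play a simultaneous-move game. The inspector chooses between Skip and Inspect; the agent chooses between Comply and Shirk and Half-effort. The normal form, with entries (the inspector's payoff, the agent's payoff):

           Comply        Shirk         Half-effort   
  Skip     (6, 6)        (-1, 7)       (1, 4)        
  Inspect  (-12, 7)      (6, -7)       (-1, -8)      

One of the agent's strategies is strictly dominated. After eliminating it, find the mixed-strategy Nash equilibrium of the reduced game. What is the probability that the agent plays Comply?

The agent's strategy Half-effort is strictly dominated by Shirk: 7 > 4 and -7 > -8. Eliminate Half-effort.
Set the inspector's expected payoff from Skip equal to that from Inspect:
  the inspector's expected payoff from Skip: q·6 + (1−q)·(-1) = 7q - 1
  the inspector's expected payoff from Inspect: q·(-12) + (1−q)·6 = -18q + 6
  7q - 1 = -18q + 6  ⇒  25q = 7  ⇒  q = 7/25.

q = 7/25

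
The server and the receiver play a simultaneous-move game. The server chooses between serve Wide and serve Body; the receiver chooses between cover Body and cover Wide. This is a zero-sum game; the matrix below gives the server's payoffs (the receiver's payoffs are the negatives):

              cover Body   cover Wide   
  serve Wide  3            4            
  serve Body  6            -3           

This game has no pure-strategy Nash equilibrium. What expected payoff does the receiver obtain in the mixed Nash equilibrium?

-33/10

For the receiver to be willing to mix, the receiver must be indifferent between cover Body and cover Wide, which pins down the server's mix.
  the receiver's expected payoff from cover Body: p·(-3) + (1−p)·(-6) = 3p - 6
  the receiver's expected payoff from cover Wide: p·(-4) + (1−p)·3 = -7p + 3
  3p - 6 = -7p + 3  ⇒  10p = 9  ⇒  p = 9/10.
At equilibrium the receiver is indifferent across columns, so the receiver's payoff equals the payoff from cover Body: (9/10)·(-3) + (1/10)·(-6) = -33/10.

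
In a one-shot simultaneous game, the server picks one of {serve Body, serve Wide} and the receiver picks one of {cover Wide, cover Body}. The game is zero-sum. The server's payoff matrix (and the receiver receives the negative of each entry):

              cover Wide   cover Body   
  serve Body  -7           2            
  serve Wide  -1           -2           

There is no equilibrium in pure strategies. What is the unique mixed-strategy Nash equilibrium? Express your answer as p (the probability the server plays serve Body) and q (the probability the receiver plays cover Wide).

p = 1/10, q = 2/5

In a mixed equilibrium the receiver is indifferent between cover Wide and cover Body; this condition fixes p.
  the receiver's payoff from cover Wide: p·7 + (1−p)·1 = 6p + 1
  the receiver's payoff from cover Body: p·(-2) + (1−p)·2 = -4p + 2
  6p + 1 = -4p + 2  ⇒  10p = 1  ⇒  p = 1/10.
The server's indifference between serve Body and serve Wide determines the receiver's mixing probability q:
  the server's expected payoff from serve Body: q·(-7) + (1−q)·2 = -9q + 2
  the server's expected payoff from serve Wide: q·(-1) + (1−q)·(-2) = q - 2
  -9q + 2 = q - 2  ⇒  -10q = -4  ⇒  q = 2/5.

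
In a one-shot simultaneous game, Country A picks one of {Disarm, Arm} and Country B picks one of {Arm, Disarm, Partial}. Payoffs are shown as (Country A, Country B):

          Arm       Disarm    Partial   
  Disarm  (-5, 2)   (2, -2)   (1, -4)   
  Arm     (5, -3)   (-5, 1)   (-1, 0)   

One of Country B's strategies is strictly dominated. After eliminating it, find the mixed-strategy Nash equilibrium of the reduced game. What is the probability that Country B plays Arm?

q = 7/17

Country B's strategy Partial is strictly dominated by Disarm: -2 > -4 and 1 > 0. Eliminate Partial.
Set Country A's expected payoff from Disarm equal to that from Arm:
  Country A's payoff to Disarm: q·(-5) + (1−q)·2 = -7q + 2
  Country A's payoff to Arm: q·5 + (1−q)·(-5) = 10q - 5
  -7q + 2 = 10q - 5  ⇒  -17q = -7  ⇒  q = 7/17.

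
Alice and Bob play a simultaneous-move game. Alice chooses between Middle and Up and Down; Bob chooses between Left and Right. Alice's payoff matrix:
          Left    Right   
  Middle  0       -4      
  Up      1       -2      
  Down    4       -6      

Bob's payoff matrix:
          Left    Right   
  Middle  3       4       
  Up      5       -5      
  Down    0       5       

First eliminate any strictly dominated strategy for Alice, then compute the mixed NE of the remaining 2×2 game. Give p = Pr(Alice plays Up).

p = 1/3

Alice's strategy Middle is strictly dominated by Up: 1 > 0 and -2 > -4. Eliminate Middle.
For Bob to be willing to mix, Bob must be indifferent between Left and Right, which pins down Alice's mix.
  Bob's payoff from Left: p·5 + (1−p)·0 = 5p
  Bob's payoff from Right: p·(-5) + (1−p)·5 = -10p + 5
  5p = -10p + 5  ⇒  15p = 5  ⇒  p = 1/3.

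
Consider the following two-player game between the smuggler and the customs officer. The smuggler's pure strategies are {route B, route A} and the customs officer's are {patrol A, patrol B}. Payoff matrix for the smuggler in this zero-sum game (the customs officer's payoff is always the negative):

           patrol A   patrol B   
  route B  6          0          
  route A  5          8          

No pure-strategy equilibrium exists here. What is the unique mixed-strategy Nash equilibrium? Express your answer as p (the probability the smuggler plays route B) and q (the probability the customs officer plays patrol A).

p = 1/3, q = 8/9

In a mixed equilibrium the customs officer is indifferent between patrol A and patrol B; this condition fixes p.
  the customs officer's payoff from patrol A: p·(-6) + (1−p)·(-5) = -p - 5
  the customs officer's payoff from patrol B: p·0 + (1−p)·(-8) = 8p - 8
  -p - 5 = 8p - 8  ⇒  -9p = -3  ⇒  p = 1/3.
For the smuggler to be willing to mix, the smuggler must be indifferent between route B and route A, which pins down the customs officer's mix.
  the smuggler's payoff to route B: q·6 + (1−q)·0 = 6q
  the smuggler's payoff to route A: q·5 + (1−q)·8 = -3q + 8
  6q = -3q + 8  ⇒  9q = 8  ⇒  q = 8/9.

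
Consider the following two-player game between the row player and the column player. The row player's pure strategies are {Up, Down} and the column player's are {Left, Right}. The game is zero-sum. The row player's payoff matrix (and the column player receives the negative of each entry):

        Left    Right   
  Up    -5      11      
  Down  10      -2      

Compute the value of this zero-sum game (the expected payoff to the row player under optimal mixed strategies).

The column player's mix must leave the row player indifferent between Up and Down.
  the row player's payoff from Up: q·(-5) + (1−q)·11 = -16q + 11
  the row player's payoff from Down: q·10 + (1−q)·(-2) = 12q - 2
  -16q + 11 = 12q - 2  ⇒  -28q = -13  ⇒  q = 13/28.
The value is the row player's expected payoff against this mix (using Up): (13/28)·(-5) + (15/28)·11 = 25/7.

v = 25/7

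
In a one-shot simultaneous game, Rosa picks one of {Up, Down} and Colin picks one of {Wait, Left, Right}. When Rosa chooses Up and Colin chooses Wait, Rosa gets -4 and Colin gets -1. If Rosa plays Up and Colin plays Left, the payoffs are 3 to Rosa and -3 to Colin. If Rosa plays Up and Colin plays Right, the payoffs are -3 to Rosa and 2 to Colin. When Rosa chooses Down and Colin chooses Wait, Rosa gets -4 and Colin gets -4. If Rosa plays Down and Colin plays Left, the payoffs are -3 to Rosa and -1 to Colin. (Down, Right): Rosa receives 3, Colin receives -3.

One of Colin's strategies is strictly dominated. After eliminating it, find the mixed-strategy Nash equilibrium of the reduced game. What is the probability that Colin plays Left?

Colin's strategy Wait is strictly dominated by Right: 2 > -1 and -3 > -4. Eliminate Wait.
For Rosa to be willing to mix, Rosa must be indifferent between Up and Down, which pins down Colin's mix.
  Rosa's payoff to Up: q·3 + (1−q)·(-3) = 6q - 3
  Rosa's payoff to Down: q·(-3) + (1−q)·3 = -6q + 3
  6q - 3 = -6q + 3  ⇒  12q = 6  ⇒  q = 1/2.

q = 1/2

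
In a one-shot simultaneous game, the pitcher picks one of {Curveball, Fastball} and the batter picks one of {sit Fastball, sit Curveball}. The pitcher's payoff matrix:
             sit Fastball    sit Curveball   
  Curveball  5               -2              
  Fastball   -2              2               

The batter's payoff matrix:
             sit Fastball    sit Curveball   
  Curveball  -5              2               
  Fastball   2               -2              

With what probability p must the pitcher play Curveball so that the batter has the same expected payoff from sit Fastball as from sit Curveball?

Set the batter's expected payoff from sit Fastball equal to that from sit Curveball:
  the batter's expected payoff from sit Fastball: p·(-5) + (1−p)·2 = -7p + 2
  the batter's expected payoff from sit Curveball: p·2 + (1−p)·(-2) = 4p - 2
  -7p + 2 = 4p - 2  ⇒  -11p = -4  ⇒  p = 4/11.

p = 4/11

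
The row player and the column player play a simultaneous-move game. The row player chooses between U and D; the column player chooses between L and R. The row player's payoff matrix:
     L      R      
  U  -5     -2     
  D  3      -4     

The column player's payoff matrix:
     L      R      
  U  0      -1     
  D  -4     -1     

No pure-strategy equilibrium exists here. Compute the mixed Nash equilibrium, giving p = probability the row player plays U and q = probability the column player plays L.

p = 3/4, q = 1/5

In a mixed equilibrium the column player is indifferent between L and R; this condition fixes p.
  the column player's expected payoff from L: p·0 + (1−p)·(-4) = 4p - 4
  the column player's expected payoff from R: p·(-1) + (1−p)·(-1) = -1
  4p - 4 = -1  ⇒  4p = 3  ⇒  p = 3/4.
Set the row player's expected payoff from U equal to that from D:
  the row player's expected payoff from U: q·(-5) + (1−q)·(-2) = -3q - 2
  the row player's expected payoff from D: q·3 + (1−q)·(-4) = 7q - 4
  -3q - 2 = 7q - 4  ⇒  -10q = -2  ⇒  q = 1/5.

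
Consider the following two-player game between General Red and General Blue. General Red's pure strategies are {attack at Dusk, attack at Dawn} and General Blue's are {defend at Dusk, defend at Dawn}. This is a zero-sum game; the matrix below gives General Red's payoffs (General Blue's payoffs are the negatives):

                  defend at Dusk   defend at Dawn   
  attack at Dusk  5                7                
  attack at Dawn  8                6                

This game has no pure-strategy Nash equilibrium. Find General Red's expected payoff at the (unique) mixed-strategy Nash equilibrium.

In a mixed equilibrium General Red is indifferent between attack at Dusk and attack at Dawn; this condition fixes q.
  General Red's expected payoff from attack at Dusk: q·5 + (1−q)·7 = -2q + 7
  General Red's expected payoff from attack at Dawn: q·8 + (1−q)·6 = 2q + 6
  -2q + 7 = 2q + 6  ⇒  -4q = -1  ⇒  q = 1/4.
At equilibrium General Red is indifferent across rows, so General Red's payoff equals the payoff from attack at Dusk: (1/4)·5 + (3/4)·7 = 13/2.

13/2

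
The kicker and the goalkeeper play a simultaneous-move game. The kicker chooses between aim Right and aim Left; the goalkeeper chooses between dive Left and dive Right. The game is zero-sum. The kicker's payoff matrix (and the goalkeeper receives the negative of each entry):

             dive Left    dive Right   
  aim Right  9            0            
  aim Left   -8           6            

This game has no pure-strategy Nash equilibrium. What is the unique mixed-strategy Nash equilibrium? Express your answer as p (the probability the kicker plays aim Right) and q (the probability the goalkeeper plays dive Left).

The kicker's mix must leave the goalkeeper indifferent between dive Left and dive Right.
  the goalkeeper's payoff from dive Left: p·(-9) + (1−p)·8 = -17p + 8
  the goalkeeper's payoff from dive Right: p·0 + (1−p)·(-6) = 6p - 6
  -17p + 8 = 6p - 6  ⇒  -23p = -14  ⇒  p = 14/23.
For the kicker to be willing to mix, the kicker must be indifferent between aim Right and aim Left, which pins down the goalkeeper's mix.
  the kicker's expected payoff from aim Right: q·9 + (1−q)·0 = 9q
  the kicker's expected payoff from aim Left: q·(-8) + (1−q)·6 = -14q + 6
  9q = -14q + 6  ⇒  23q = 6  ⇒  q = 6/23.

p = 14/23, q = 6/23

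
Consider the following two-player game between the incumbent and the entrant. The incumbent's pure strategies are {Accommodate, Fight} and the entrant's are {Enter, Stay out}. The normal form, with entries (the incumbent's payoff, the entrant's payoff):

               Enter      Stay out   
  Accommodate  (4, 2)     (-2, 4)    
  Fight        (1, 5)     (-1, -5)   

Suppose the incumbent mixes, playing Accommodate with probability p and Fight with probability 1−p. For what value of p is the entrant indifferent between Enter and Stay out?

p = 5/6

Set the entrant's expected payoff from Enter equal to that from Stay out:
  the entrant's expected payoff from Enter: p·2 + (1−p)·5 = -3p + 5
  the entrant's expected payoff from Stay out: p·4 + (1−p)·(-5) = 9p - 5
  -3p + 5 = 9p - 5  ⇒  -12p = -10  ⇒  p = 5/6.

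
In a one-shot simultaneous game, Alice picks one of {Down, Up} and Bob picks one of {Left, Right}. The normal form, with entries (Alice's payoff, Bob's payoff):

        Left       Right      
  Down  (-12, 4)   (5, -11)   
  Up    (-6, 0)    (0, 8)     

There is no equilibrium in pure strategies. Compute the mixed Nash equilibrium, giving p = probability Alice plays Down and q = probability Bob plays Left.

Alice's mix must leave Bob indifferent between Left and Right.
  Bob's payoff from Left: p·4 + (1−p)·0 = 4p
  Bob's payoff from Right: p·(-11) + (1−p)·8 = -19p + 8
  4p = -19p + 8  ⇒  23p = 8  ⇒  p = 8/23.
Bob's mix must leave Alice indifferent between Down and Up.
  Alice's payoff from Down: q·(-12) + (1−q)·5 = -17q + 5
  Alice's payoff from Up: q·(-6) + (1−q)·0 = -6q
  -17q + 5 = -6q  ⇒  -11q = -5  ⇒  q = 5/11.

p = 8/23, q = 5/11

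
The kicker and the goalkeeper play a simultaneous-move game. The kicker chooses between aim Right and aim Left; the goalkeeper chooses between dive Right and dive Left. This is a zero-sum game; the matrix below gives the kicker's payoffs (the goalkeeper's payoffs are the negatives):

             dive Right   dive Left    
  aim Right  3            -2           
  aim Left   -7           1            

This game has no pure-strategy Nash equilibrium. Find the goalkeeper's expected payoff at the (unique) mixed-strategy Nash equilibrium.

In a mixed equilibrium the goalkeeper is indifferent between dive Right and dive Left; this condition fixes p.
  the goalkeeper's payoff to dive Right: p·(-3) + (1−p)·7 = -10p + 7
  the goalkeeper's payoff to dive Left: p·2 + (1−p)·(-1) = 3p - 1
  -10p + 7 = 3p - 1  ⇒  -13p = -8  ⇒  p = 8/13.
At equilibrium the goalkeeper is indifferent across columns, so the goalkeeper's payoff equals the payoff from dive Right: (8/13)·(-3) + (5/13)·7 = 11/13.

11/13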